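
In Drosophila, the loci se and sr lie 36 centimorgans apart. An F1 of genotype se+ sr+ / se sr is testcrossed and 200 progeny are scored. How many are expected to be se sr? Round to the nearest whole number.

A map distance of 36 centimorgans corresponds to a recombination frequency of 0.360.
The F1 is se+ sr+ / se sr, so se sr is a parental gamete class with expected frequency (1 − r)/2 = 0.640/2 = 0.3200.
Expected number = 0.3200 × 200 = 64.00 ≈ 64.

64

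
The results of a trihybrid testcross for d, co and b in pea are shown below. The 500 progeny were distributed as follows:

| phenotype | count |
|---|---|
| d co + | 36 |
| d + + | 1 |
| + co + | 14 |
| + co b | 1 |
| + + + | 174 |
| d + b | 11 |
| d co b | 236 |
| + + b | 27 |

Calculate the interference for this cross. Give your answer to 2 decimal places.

0.43

The two most frequent reciprocal classes, d co b and + + +, are the parental types, so the F1 was d co b / + + +.
The two rarest classes, + co b and d + +, are the double crossovers. Comparing them with the parentals, only the d allele has switched, so d is the middle locus and the order is b – d – co.
b–d: (63 + 2)/500 = 0.1300; d–co: (25 + 2)/500 = 0.0540.
Expected DCO frequency = 0.1300 × 0.0540 ≈ 0.00702; observed = 2/500 ≈ 0.00400.
Coefficient of coincidence = 0.00400/0.00702 ≈ 0.57; interference = 1 − 0.57 = 0.43.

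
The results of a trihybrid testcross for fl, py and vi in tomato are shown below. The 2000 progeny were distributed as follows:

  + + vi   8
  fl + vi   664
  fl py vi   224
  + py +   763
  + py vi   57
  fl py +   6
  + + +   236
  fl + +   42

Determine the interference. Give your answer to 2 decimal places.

0.48

The two most frequent reciprocal classes, fl + vi and + py +, are the parental types, so the F1 was fl + vi / + py +.
The two rarest classes, + + vi and fl py +, are the double crossovers. Comparing them with the parentals, only the fl allele has switched, so fl is the middle locus and the order is vi – fl – py.
vi–fl: (99 + 14)/2000 = 0.0565; fl–py: (460 + 14)/2000 = 0.2370.
Expected DCO frequency = 0.0565 × 0.2370 ≈ 0.01339; observed = 14/2000 ≈ 0.00700.
Coefficient of coincidence = 0.00700/0.01339 ≈ 0.52; interference = 1 − 0.52 = 0.48.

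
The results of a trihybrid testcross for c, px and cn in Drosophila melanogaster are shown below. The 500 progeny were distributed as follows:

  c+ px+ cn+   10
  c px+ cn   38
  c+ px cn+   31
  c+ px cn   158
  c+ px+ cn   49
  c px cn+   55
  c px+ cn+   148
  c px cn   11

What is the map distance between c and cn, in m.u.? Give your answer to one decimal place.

The two most frequent reciprocal classes, c px+ cn+ and c+ px cn, are the parental types, so the F1 was c px+ cn+ / c+ px cn.
The two rarest classes, c+ px+ cn+ and c px cn, are the double crossovers. Comparing them with the parentals, only the c allele has switched, so c is the middle locus and the order is cn – c – px.
Crossovers in the cn–c interval produce the single-crossover classes c px+ cn and c+ px cn+ (38 + 31 = 69) plus the double crossovers (21).
RF(cn–c) = (69 + 21) / 500 = 90/500 = 0.1800 → 18.0 m.u.

18.0 m.u.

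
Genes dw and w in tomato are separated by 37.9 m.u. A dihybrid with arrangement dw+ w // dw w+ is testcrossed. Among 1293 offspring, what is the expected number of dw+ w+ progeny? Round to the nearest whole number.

A map distance of 37.9 m.u. corresponds to a recombination frequency of 0.379.
The F1 is dw+ w / dw w+, so dw+ w+ is a recombinant gamete class with expected frequency r/2 = 0.379/2 = 0.1895.
Expected number = 0.1895 × 1293 = 245.02 ≈ 245.

245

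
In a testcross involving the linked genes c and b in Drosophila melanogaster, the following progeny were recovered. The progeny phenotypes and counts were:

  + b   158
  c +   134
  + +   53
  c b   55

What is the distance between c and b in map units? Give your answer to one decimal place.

The two most frequent classes, + b (158) and c + (134), are the parental types, so the F1 was + b / c +.
The recombinant classes are + + and c b: 53 + 55 = 108.
Recombination frequency = 108/400 = 0.2700 ≈ 27.0%, i.e. 27.0 map units.

27.0 map units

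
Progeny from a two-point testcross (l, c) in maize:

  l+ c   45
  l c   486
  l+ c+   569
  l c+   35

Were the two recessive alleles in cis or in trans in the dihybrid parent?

cis

The two most frequent classes are l+ c+ (569) and l c (486); these are the parental (non-recombinant) types.
So the F1 carried l+ c+ on one chromosome and l c on the other — the recessive alleles are on the same chromosome (cis / coupling).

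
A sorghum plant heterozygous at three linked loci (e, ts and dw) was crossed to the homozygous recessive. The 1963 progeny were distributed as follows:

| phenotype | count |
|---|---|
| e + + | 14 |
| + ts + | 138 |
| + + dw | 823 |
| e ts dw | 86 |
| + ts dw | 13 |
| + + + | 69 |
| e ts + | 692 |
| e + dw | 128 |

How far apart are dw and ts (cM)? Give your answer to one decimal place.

The two most frequent reciprocal classes, + + dw and e ts +, are the parental types, so the F1 was + + dw / e ts +.
The two rarest classes, + ts dw and e + +, are the double crossovers. Comparing them with the parentals, only the ts allele has switched, so ts is the middle locus and the order is e – ts – dw.
Crossovers in the ts–dw interval produce the single-crossover classes + + + and e ts dw (69 + 86 = 155) plus the double crossovers (27).
RF(ts–dw) = (155 + 27) / 1963 = 182/1963 = 0.0927 → 9.3 cM.

9.3 cM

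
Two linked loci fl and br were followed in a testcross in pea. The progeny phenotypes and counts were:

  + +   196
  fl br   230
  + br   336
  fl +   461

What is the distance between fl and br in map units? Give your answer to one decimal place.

34.8 map units

The two most frequent classes, + br (336) and fl + (461), are the parental types, so the F1 was + br / fl +.
The recombinant classes are + + and fl br: 196 + 230 = 426.
Recombination frequency = 426/1223 = 0.3483 ≈ 34.8%, i.e. 34.8 map units.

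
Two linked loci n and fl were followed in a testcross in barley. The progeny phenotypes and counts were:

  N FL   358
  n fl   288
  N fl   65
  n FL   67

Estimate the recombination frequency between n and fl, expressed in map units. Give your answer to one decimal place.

17.0 map units

The two most frequent classes, N FL (358) and n fl (288), are the parental types, so the F1 was N FL / n fl.
The recombinant classes are N fl and n FL: 65 + 67 = 132.
Recombination frequency = 132/778 = 0.1697 ≈ 17.0%, i.e. 17.0 map units.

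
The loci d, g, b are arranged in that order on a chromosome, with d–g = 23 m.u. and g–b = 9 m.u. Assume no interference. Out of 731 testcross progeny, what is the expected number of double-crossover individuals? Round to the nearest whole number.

Map distances give recombination frequencies of 0.230 and 0.090 for the two intervals.
With no interference, expected double-crossover frequency = 0.230 × 0.090 = 0.02070.
Expected number = 0.02070 × 731 = 15.13 ≈ 15.

15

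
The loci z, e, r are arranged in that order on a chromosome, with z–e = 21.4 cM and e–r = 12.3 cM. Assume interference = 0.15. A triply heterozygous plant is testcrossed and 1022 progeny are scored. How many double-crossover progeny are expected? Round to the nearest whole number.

23

Map distances give recombination frequencies of 0.214 and 0.123 for the two intervals.
With interference 0.15 (so coincidence = 0.85), expected double-crossover frequency = 0.214 × 0.123 × 0.85 = 0.02237.
Expected number = 0.02237 × 1022 = 22.87 ≈ 23.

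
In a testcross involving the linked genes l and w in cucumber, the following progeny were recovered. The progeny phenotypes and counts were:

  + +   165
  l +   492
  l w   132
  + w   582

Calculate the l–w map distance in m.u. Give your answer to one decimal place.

The two most frequent classes, + w (582) and l + (492), are the parental types, so the F1 was + w / l +.
The recombinant classes are + + and l w: 165 + 132 = 297.
Recombination frequency = 297/1371 = 0.2166 ≈ 21.7%, i.e. 21.7 m.u.

21.7 m.u.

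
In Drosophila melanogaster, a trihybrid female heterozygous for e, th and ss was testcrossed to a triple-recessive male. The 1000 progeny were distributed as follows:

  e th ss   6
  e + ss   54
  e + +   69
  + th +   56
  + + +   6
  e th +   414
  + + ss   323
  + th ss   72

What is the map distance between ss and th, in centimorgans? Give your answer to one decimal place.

15.3 centimorgans

The two most frequent reciprocal classes, + + ss and e th +, are the parental types, so the F1 was + + ss / e th +.
The two rarest classes, + + + and e th ss, are the double crossovers. Comparing them with the parentals, only the ss allele has switched, so ss is the middle locus and the order is th – ss – e.
Crossovers in the th–ss interval produce the single-crossover classes + th ss and e + + (72 + 69 = 141) plus the double crossovers (12).
RF(th–ss) = (141 + 12) / 1000 = 153/1000 = 0.1530 → 15.3 centimorgans.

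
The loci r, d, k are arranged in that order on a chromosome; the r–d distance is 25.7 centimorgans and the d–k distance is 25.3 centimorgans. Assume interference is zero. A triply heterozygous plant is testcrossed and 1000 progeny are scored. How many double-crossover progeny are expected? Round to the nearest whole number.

Map distances give recombination frequencies of 0.257 and 0.253 for the two intervals.
With no interference, expected double-crossover frequency = 0.257 × 0.253 = 0.06502.
Expected number = 0.06502 × 1000 = 65.02 ≈ 65.

65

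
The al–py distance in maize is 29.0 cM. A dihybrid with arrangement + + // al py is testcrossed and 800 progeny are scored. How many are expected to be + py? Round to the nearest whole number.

116

A map distance of 29.0 cM corresponds to a recombination frequency of 0.290.
The F1 is + + / al py, so + py is a recombinant gamete class with expected frequency r/2 = 0.290/2 = 0.1450.
Expected number = 0.1450 × 800 = 116.00 ≈ 116.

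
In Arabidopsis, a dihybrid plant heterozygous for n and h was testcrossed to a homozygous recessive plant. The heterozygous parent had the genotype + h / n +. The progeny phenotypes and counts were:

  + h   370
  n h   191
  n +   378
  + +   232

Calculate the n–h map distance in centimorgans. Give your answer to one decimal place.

The recombinant classes are + + and n h: 232 + 191 = 423.
Recombination frequency = 423/1171 = 0.3612 ≈ 36.1%, i.e. 36.1 centimorgans.

36.1 centimorgans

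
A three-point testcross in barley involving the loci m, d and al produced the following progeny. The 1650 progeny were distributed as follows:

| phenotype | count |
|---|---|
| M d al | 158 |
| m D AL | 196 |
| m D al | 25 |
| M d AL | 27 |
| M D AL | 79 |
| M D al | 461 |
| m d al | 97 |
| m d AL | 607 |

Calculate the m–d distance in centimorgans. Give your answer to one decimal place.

24.6 centimorgans

The two most frequent reciprocal classes, M D al and m d AL, are the parental types, so the F1 was M D al / m d AL.
The two rarest classes, m D al and M d AL, are the double crossovers. Comparing them with the parentals, only the m allele has switched, so m is the middle locus and the order is al – m – d.
Crossovers in the m–d interval produce the single-crossover classes M d al and m D AL (158 + 196 = 354) plus the double crossovers (52).
RF(m–d) = (354 + 52) / 1650 = 406/1650 = 0.2461 → 24.6 centimorgans.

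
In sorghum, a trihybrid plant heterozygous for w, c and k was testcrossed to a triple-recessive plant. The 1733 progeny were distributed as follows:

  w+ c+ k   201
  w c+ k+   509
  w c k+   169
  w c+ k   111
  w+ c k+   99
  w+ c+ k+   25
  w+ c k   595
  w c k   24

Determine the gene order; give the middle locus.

w

The two most frequent reciprocal classes, w c+ k+ and w+ c k, are the parental types, so the F1 was w c+ k+ / w+ c k.
The two rarest classes, w+ c+ k+ and w c k, are the double crossovers. Comparing them with the parentals, only the w allele has switched, so w is the middle locus and the order is c – w – k.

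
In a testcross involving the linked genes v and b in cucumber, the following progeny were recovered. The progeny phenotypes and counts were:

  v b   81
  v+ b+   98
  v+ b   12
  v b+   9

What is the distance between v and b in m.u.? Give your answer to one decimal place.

The two most frequent classes, v+ b+ (98) and v b (81), are the parental types, so the F1 was v+ b+ / v b.
The recombinant classes are v+ b and v b+: 12 + 9 = 21.
Recombination frequency = 21/200 = 0.1050 ≈ 10.5%, i.e. 10.5 m.u.

10.5 m.u.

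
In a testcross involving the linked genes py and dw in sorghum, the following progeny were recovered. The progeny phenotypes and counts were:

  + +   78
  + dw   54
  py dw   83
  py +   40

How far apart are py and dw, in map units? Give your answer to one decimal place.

36.9 map units

The two most frequent classes, + + (78) and py dw (83), are the parental types, so the F1 was + + / py dw.
The recombinant classes are + dw and py +: 54 + 40 = 94.
Recombination frequency = 94/255 = 0.3686 ≈ 36.9%, i.e. 36.9 map units.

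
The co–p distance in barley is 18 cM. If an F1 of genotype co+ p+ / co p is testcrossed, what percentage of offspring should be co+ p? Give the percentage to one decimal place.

A map distance of 18 cM corresponds to a recombination frequency of 0.180.
The F1 is co+ p+ / co p, so co+ p is a recombinant gamete class with expected frequency r/2 = 0.180/2 = 0.0900.
That is 0.0900 = 9.0% of the progeny.

9.0%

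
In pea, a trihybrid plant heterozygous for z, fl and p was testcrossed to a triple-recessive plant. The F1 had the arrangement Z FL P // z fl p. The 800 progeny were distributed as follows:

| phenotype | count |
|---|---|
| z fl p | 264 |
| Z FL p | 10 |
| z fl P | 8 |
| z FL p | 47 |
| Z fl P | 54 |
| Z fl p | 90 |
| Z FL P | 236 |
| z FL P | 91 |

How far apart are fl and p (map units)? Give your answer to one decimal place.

14.9 map units

The two rarest classes, Z FL p and z fl P, are the double crossovers. Comparing them with the parentals, only the p allele has switched, so p is the middle locus and the order is z – p – fl.
Crossovers in the p–fl interval produce the single-crossover classes Z fl P and z FL p (54 + 47 = 101) plus the double crossovers (18).
RF(p–fl) = (101 + 18) / 800 = 119/800 = 0.1487 → 14.9 map units.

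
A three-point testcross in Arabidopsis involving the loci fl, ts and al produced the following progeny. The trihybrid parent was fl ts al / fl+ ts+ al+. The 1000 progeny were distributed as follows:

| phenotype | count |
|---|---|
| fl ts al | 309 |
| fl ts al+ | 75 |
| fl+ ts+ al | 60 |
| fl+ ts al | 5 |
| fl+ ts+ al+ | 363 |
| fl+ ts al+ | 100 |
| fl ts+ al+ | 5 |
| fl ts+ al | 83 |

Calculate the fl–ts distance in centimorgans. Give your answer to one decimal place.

19.3 centimorgans

The two rarest classes, fl+ ts al and fl ts+ al+, are the double crossovers. Comparing them with the parentals, only the fl allele has switched, so fl is the middle locus and the order is al – fl – ts.
Crossovers in the fl–ts interval produce the single-crossover classes fl ts+ al and fl+ ts al+ (83 + 100 = 183) plus the double crossovers (10).
RF(fl–ts) = (183 + 10) / 1000 = 193/1000 = 0.1930 → 19.3 centimorgans.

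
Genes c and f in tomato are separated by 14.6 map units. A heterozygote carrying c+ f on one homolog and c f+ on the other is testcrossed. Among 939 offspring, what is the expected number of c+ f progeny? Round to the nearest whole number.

401

A map distance of 14.6 map units corresponds to a recombination frequency of 0.146.
The F1 is c+ f / c f+, so c+ f is a parental gamete class with expected frequency (1 − r)/2 = 0.854/2 = 0.4270.
Expected number = 0.4270 × 939 = 400.95 ≈ 401.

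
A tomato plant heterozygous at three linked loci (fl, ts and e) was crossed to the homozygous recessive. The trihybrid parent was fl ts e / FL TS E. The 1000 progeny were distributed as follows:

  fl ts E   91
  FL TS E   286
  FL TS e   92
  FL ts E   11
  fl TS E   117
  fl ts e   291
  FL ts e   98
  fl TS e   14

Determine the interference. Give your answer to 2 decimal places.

The two rarest classes, fl TS e and FL ts E, are the double crossovers. Comparing them with the parentals, only the ts allele has switched, so ts is the middle locus and the order is fl – ts – e.
fl–ts: (215 + 25)/1000 = 0.2400; ts–e: (183 + 25)/1000 = 0.2080.
Expected DCO frequency = 0.2400 × 0.2080 ≈ 0.04992; observed = 25/1000 ≈ 0.02500.
Coefficient of coincidence = 0.02500/0.04992 ≈ 0.50; interference = 1 − 0.50 = 0.50.

0.50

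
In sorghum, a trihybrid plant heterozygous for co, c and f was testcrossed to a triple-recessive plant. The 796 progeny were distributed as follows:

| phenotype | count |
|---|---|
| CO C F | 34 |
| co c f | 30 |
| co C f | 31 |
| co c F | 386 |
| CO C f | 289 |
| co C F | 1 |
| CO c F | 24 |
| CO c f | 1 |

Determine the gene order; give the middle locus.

The two most frequent reciprocal classes, CO C f and co c F, are the parental types, so the F1 was CO C f / co c F.
The two rarest classes, CO c f and co C F, are the double crossovers. Comparing them with the parentals, only the c allele has switched, so c is the middle locus and the order is f – c – co.

c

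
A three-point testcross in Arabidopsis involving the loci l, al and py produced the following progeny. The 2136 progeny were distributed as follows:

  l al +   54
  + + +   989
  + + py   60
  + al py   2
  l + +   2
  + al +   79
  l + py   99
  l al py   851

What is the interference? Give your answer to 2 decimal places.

The two most frequent reciprocal classes, + + + and l al py, are the parental types, so the F1 was + + + / l al py.
The two rarest classes, l + + and + al py, are the double crossovers. Comparing them with the parentals, only the l allele has switched, so l is the middle locus and the order is py – l – al.
py–l: (114 + 4)/2136 = 0.0552; l–al: (178 + 4)/2136 = 0.0852.
Expected DCO frequency = 0.0552 × 0.0852 ≈ 0.00470; observed = 4/2136 ≈ 0.00187.
Coefficient of coincidence = 0.00187/0.00470 ≈ 0.40; interference = 1 − 0.40 = 0.60.

0.60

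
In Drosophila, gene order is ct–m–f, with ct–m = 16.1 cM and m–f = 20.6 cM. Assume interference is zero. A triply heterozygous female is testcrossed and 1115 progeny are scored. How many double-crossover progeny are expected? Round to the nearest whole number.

37

Map distances give recombination frequencies of 0.161 and 0.206 for the two intervals.
With no interference, expected double-crossover frequency = 0.161 × 0.206 = 0.03317.
Expected number = 0.03317 × 1115 = 36.98 ≈ 37.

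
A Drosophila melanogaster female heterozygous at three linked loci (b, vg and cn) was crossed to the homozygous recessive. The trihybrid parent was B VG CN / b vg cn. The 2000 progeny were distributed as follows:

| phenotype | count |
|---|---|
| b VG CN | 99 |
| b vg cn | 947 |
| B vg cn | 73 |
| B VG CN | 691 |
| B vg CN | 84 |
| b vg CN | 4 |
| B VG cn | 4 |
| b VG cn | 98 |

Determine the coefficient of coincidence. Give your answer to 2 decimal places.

The two rarest classes, B VG cn and b vg CN, are the double crossovers. Comparing them with the parentals, only the cn allele has switched, so cn is the middle locus and the order is b – cn – vg.
b–cn: (172 + 8)/2000 = 0.0900; cn–vg: (182 + 8)/2000 = 0.0950.
Expected DCO frequency = 0.0900 × 0.0950 ≈ 0.00855; observed = 8/2000 ≈ 0.00400.
Coefficient of coincidence = 0.00400/0.00855 ≈ 0.47.

0.47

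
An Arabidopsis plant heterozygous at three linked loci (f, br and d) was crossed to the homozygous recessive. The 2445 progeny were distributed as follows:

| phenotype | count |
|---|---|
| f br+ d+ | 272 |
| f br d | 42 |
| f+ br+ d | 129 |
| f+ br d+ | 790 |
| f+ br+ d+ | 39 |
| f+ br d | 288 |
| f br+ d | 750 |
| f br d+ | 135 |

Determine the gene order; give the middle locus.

The two most frequent reciprocal classes, f br+ d and f+ br d+, are the parental types, so the F1 was f br+ d / f+ br d+.
The two rarest classes, f br d and f+ br+ d+, are the double crossovers. Comparing them with the parentals, only the br allele has switched, so br is the middle locus and the order is d – br – f.

br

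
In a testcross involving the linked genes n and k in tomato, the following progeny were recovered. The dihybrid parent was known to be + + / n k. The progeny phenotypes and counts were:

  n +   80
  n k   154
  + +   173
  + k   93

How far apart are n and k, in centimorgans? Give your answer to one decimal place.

34.6 centimorgans

The recombinant classes are + k and n +: 93 + 80 = 173.
Recombination frequency = 173/500 = 0.3460 ≈ 34.6%, i.e. 34.6 centimorgans.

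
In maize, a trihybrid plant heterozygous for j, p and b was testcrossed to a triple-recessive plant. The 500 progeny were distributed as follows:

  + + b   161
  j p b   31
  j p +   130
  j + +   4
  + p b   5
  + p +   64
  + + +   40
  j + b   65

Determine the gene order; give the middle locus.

p

The two most frequent reciprocal classes, + + b and j p +, are the parental types, so the F1 was + + b / j p +.
The two rarest classes, + p b and j + +, are the double crossovers. Comparing them with the parentals, only the p allele has switched, so p is the middle locus and the order is b – p – j.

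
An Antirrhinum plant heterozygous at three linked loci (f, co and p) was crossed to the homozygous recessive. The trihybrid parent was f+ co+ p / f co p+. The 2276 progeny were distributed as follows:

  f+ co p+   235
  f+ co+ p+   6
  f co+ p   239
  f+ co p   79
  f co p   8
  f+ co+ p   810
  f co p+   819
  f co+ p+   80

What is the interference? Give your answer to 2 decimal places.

0.62

The two rarest classes, f+ co+ p+ and f co p, are the double crossovers. Comparing them with the parentals, only the p allele has switched, so p is the middle locus and the order is co – p – f.
co–p: (159 + 14)/2276 = 0.0760; p–f: (474 + 14)/2276 = 0.2144.
Expected DCO frequency = 0.0760 × 0.2144 ≈ 0.01629; observed = 14/2276 ≈ 0.00615.
Coefficient of coincidence = 0.00615/0.01629 ≈ 0.38; interference = 1 − 0.38 = 0.62.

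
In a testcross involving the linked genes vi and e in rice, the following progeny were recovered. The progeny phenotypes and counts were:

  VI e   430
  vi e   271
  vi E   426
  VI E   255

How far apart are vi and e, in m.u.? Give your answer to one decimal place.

The two most frequent classes, VI e (430) and vi E (426), are the parental types, so the F1 was VI e / vi E.
The recombinant classes are VI E and vi e: 255 + 271 = 526.
Recombination frequency = 526/1382 = 0.3806 ≈ 38.1%, i.e. 38.1 m.u.

38.1 m.u.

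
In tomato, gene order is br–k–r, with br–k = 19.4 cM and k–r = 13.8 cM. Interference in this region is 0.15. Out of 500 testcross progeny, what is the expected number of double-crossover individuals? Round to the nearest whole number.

11

Map distances give recombination frequencies of 0.194 and 0.138 for the two intervals.
With interference 0.15 (so coincidence = 0.85), expected double-crossover frequency = 0.194 × 0.138 × 0.85 = 0.02276.
Expected number = 0.02276 × 500 = 11.38 ≈ 11.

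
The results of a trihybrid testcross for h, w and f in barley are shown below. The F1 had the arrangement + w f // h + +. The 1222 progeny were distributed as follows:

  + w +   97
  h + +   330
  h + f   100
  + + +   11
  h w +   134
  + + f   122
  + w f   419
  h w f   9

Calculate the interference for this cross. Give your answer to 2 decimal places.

The two rarest classes, h w f and + + +, are the double crossovers. Comparing them with the parentals, only the h allele has switched, so h is the middle locus and the order is f – h – w.
f–h: (197 + 20)/1222 = 0.1776; h–w: (256 + 20)/1222 = 0.2259.
Expected DCO frequency = 0.1776 × 0.2259 ≈ 0.04012; observed = 20/1222 ≈ 0.01637.
Coefficient of coincidence = 0.01637/0.04012 ≈ 0.41; interference = 1 − 0.41 = 0.59.

0.59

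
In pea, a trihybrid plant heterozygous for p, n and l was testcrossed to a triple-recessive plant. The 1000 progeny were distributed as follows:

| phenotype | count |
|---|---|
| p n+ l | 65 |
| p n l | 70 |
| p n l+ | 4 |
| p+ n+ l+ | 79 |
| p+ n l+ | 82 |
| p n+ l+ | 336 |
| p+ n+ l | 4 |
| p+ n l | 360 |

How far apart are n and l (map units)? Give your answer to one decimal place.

15.5 map units

The two most frequent reciprocal classes, p+ n l and p n+ l+, are the parental types, so the F1 was p+ n l / p n+ l+.
The two rarest classes, p+ n+ l and p n l+, are the double crossovers. Comparing them with the parentals, only the n allele has switched, so n is the middle locus and the order is l – n – p.
Crossovers in the l–n interval produce the single-crossover classes p+ n l+ and p n+ l (82 + 65 = 147) plus the double crossovers (8).
RF(l–n) = (147 + 8) / 1000 = 155/1000 = 0.1550 → 15.5 map units.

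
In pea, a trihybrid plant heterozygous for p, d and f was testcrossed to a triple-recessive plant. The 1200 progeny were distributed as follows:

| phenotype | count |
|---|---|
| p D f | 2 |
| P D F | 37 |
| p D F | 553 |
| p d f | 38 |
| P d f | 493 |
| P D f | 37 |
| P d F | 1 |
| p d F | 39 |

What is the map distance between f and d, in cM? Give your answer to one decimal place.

The two most frequent reciprocal classes, P d f and p D F, are the parental types, so the F1 was P d f / p D F.
The two rarest classes, P d F and p D f, are the double crossovers. Comparing them with the parentals, only the f allele has switched, so f is the middle locus and the order is p – f – d.
Crossovers in the f–d interval produce the single-crossover classes P D f and p d F (37 + 39 = 76) plus the double crossovers (3).
RF(f–d) = (76 + 3) / 1200 = 79/1200 = 0.0658 → 6.6 cM.

6.6 cM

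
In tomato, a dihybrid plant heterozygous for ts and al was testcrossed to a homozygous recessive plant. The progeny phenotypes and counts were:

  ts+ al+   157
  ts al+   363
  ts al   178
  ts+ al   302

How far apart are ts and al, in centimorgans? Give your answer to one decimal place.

33.5 centimorgans

The two most frequent classes, ts+ al (302) and ts al+ (363), are the parental types, so the F1 was ts+ al / ts al+.
The recombinant classes are ts+ al+ and ts al: 157 + 178 = 335.
Recombination frequency = 335/1000 = 0.3350 ≈ 33.5%, i.e. 33.5 centimorgans.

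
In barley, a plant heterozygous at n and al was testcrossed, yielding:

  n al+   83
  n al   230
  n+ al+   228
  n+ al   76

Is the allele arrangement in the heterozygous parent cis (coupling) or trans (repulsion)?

The two most frequent classes are n+ al+ (228) and n al (230); these are the parental (non-recombinant) types.
So the F1 carried n+ al+ on one chromosome and n al on the other — the recessive alleles are on the same chromosome (cis / coupling).

cis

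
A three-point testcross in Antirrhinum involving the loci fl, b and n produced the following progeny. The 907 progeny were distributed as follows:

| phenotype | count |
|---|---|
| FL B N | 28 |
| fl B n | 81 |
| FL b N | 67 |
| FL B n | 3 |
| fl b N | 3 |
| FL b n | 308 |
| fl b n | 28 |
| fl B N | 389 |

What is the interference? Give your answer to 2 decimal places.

0.43

The two most frequent reciprocal classes, fl B N and FL b n, are the parental types, so the F1 was fl B N / FL b n.
The two rarest classes, fl b N and FL B n, are the double crossovers. Comparing them with the parentals, only the b allele has switched, so b is the middle locus and the order is fl – b – n.
fl–b: (56 + 6)/907 = 0.0684; b–n: (148 + 6)/907 = 0.1698.
Expected DCO frequency = 0.0684 × 0.1698 ≈ 0.01161; observed = 6/907 ≈ 0.00662.
Coefficient of coincidence = 0.00662/0.01161 ≈ 0.57; interference = 1 − 0.57 = 0.43.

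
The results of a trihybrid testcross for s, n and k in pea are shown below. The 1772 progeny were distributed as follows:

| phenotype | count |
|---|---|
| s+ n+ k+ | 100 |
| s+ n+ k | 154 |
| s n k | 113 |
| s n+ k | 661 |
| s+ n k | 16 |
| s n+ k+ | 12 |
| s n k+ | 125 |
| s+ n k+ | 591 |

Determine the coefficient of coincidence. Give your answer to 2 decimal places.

0.67

The two most frequent reciprocal classes, s+ n k+ and s n+ k, are the parental types, so the F1 was s+ n k+ / s n+ k.
The two rarest classes, s+ n k and s n+ k+, are the double crossovers. Comparing them with the parentals, only the k allele has switched, so k is the middle locus and the order is s – k – n.
s–k: (279 + 28)/1772 = 0.1733; k–n: (213 + 28)/1772 = 0.1360.
Expected DCO frequency = 0.1733 × 0.1360 ≈ 0.02357; observed = 28/1772 ≈ 0.01580.
Coefficient of coincidence = 0.01580/0.02357 ≈ 0.67.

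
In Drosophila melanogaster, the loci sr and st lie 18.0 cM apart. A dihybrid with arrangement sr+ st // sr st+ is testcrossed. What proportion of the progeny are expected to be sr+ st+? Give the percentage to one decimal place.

A map distance of 18.0 cM corresponds to a recombination frequency of 0.180.
The F1 is sr+ st / sr st+, so sr+ st+ is a recombinant gamete class with expected frequency r/2 = 0.180/2 = 0.0900.
That is 0.0900 = 9.0% of the progeny.

9.0%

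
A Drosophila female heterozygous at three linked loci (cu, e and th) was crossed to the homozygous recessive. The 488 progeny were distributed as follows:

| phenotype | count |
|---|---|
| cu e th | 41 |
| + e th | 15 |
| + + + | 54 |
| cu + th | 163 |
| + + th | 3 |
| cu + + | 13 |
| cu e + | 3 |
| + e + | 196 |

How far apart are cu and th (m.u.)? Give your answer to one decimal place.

7.0 m.u.

The two most frequent reciprocal classes, + e + and cu + th, are the parental types, so the F1 was + e + / cu + th.
The two rarest classes, cu e + and + + th, are the double crossovers. Comparing them with the parentals, only the cu allele has switched, so cu is the middle locus and the order is e – cu – th.
Crossovers in the cu–th interval produce the single-crossover classes + e th and cu + + (15 + 13 = 28) plus the double crossovers (6).
RF(cu–th) = (28 + 6) / 488 = 34/488 = 0.0697 → 7.0 m.u.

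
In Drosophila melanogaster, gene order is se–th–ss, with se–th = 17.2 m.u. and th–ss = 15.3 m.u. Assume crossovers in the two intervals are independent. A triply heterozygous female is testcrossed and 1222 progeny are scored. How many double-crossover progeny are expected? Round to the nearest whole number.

32

Map distances give recombination frequencies of 0.172 and 0.153 for the two intervals.
With no interference, expected double-crossover frequency = 0.172 × 0.153 = 0.02632.
Expected number = 0.02632 × 1222 = 32.16 ≈ 32.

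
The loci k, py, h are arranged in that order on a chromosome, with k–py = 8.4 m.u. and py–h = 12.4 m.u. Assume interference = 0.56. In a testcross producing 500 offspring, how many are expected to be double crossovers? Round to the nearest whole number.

Map distances give recombination frequencies of 0.084 and 0.124 for the two intervals.
With interference 0.56 (so coincidence = 0.44), expected double-crossover frequency = 0.084 × 0.124 × 0.44 = 0.00458.
Expected number = 0.00458 × 500 = 2.29 ≈ 2.

2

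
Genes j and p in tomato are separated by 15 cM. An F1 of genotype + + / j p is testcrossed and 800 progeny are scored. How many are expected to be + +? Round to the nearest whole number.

A map distance of 15 cM corresponds to a recombination frequency of 0.150.
The F1 is + + / j p, so + + is a parental gamete class with expected frequency (1 − r)/2 = 0.850/2 = 0.4250.
Expected number = 0.4250 × 800 = 340.00 ≈ 340.

340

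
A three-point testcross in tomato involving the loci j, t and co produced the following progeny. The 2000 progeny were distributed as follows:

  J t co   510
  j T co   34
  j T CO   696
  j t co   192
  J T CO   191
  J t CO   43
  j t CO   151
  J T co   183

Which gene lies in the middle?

The two most frequent reciprocal classes, J t co and j T CO, are the parental types, so the F1 was J t co / j T CO.
The two rarest classes, J t CO and j T co, are the double crossovers. Comparing them with the parentals, only the co allele has switched, so co is the middle locus and the order is j – co – t.

co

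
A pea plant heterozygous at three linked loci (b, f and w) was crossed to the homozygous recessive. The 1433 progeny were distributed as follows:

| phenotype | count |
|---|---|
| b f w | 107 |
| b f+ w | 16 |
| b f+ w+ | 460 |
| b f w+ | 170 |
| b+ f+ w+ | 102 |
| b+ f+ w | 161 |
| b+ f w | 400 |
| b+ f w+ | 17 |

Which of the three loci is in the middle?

The two most frequent reciprocal classes, b f+ w+ and b+ f w, are the parental types, so the F1 was b f+ w+ / b+ f w.
The two rarest classes, b f+ w and b+ f w+, are the double crossovers. Comparing them with the parentals, only the w allele has switched, so w is the middle locus and the order is f – w – b.

w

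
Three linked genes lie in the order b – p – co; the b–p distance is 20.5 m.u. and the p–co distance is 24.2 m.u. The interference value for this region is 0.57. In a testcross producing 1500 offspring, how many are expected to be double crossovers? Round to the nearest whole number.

32

Map distances give recombination frequencies of 0.205 and 0.242 for the two intervals.
With interference 0.57 (so coincidence = 0.43), expected double-crossover frequency = 0.205 × 0.242 × 0.43 = 0.02133.
Expected number = 0.02133 × 1500 = 32.00 ≈ 32.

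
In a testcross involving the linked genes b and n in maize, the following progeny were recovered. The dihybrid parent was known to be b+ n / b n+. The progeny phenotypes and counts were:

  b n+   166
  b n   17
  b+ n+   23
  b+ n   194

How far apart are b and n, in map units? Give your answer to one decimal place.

10.0 map units

The recombinant classes are b+ n+ and b n: 23 + 17 = 40.
Recombination frequency = 40/400 = 0.1000 ≈ 10.0%, i.e. 10.0 map units.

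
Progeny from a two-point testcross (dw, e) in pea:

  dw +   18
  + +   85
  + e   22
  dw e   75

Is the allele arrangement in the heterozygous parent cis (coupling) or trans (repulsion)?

The two most frequent classes are + + (85) and dw e (75); these are the parental (non-recombinant) types.
So the F1 carried + + on one chromosome and dw e on the other — the recessive alleles are on the same chromosome (cis / coupling).

cis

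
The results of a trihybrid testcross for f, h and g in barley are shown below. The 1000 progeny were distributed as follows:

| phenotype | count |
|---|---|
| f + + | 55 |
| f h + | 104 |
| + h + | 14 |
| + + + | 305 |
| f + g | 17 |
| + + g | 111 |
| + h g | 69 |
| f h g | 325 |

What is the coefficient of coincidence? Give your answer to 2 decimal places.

The two most frequent reciprocal classes, + + + and f h g, are the parental types, so the F1 was + + + / f h g.
The two rarest classes, + h + and f + g, are the double crossovers. Comparing them with the parentals, only the h allele has switched, so h is the middle locus and the order is g – h – f.
g–h: (215 + 31)/1000 = 0.2460; h–f: (124 + 31)/1000 = 0.1550.
Expected DCO frequency = 0.2460 × 0.1550 ≈ 0.03813; observed = 31/1000 ≈ 0.03100.
Coefficient of coincidence = 0.03100/0.03813 ≈ 0.81.

0.81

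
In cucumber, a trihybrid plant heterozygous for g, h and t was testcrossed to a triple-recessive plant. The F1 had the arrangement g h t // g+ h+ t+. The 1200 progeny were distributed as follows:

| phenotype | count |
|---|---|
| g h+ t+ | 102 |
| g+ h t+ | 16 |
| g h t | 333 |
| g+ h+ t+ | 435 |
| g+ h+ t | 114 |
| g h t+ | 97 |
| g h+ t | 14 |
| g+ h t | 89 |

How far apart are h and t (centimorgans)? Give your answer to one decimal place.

The two rarest classes, g h+ t and g+ h t+, are the double crossovers. Comparing them with the parentals, only the h allele has switched, so h is the middle locus and the order is t – h – g.
Crossovers in the t–h interval produce the single-crossover classes g h t+ and g+ h+ t (97 + 114 = 211) plus the double crossovers (30).
RF(t–h) = (211 + 30) / 1200 = 241/1200 = 0.2008 → 20.1 centimorgans.

20.1 centimorgans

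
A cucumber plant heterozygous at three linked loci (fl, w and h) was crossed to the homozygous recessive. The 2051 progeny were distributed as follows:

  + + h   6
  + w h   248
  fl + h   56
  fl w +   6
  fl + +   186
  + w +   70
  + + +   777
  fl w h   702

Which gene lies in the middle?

The two most frequent reciprocal classes, fl w h and + + +, are the parental types, so the F1 was fl w h / + + +.
The two rarest classes, fl w + and + + h, are the double crossovers. Comparing them with the parentals, only the h allele has switched, so h is the middle locus and the order is w – h – fl.

h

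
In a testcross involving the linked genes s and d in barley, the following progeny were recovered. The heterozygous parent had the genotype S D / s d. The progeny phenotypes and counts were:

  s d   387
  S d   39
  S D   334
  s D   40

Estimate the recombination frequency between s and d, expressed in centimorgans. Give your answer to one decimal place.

The recombinant classes are S d and s D: 39 + 40 = 79.
Recombination frequency = 79/800 = 0.0988 ≈ 9.9%, i.e. 9.9 centimorgans.

9.9 centimorgans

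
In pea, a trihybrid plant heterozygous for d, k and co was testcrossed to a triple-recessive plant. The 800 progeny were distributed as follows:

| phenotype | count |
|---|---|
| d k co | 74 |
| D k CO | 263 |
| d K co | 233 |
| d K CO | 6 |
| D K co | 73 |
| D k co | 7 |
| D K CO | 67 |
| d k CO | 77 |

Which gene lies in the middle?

The two most frequent reciprocal classes, D k CO and d K co, are the parental types, so the F1 was D k CO / d K co.
The two rarest classes, D k co and d K CO, are the double crossovers. Comparing them with the parentals, only the co allele has switched, so co is the middle locus and the order is d – co – k.

co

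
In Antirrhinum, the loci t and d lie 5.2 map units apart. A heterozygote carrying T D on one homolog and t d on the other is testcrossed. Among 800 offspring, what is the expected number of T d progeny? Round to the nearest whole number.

21

A map distance of 5.2 map units corresponds to a recombination frequency of 0.052.
The F1 is T D / t d, so T d is a recombinant gamete class with expected frequency r/2 = 0.052/2 = 0.0260.
Expected number = 0.0260 × 800 = 20.80 ≈ 21.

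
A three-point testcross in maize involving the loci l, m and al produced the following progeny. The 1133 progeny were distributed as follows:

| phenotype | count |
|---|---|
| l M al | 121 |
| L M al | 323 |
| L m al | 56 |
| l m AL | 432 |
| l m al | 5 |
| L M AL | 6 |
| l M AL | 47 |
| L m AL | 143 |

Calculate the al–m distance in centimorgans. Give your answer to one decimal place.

10.1 centimorgans

The two most frequent reciprocal classes, L M al and l m AL, are the parental types, so the F1 was L M al / l m AL.
The two rarest classes, L M AL and l m al, are the double crossovers. Comparing them with the parentals, only the al allele has switched, so al is the middle locus and the order is m – al – l.
Crossovers in the m–al interval produce the single-crossover classes L m al and l M AL (56 + 47 = 103) plus the double crossovers (11).
RF(m–al) = (103 + 11) / 1133 = 114/1133 = 0.1006 → 10.1 centimorgans.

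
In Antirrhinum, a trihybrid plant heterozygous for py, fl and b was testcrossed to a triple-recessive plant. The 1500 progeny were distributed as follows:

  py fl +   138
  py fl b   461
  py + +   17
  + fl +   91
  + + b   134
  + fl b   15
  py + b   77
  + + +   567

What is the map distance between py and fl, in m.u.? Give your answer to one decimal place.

13.3 m.u.

The two most frequent reciprocal classes, + + + and py fl b, are the parental types, so the F1 was + + + / py fl b.
The two rarest classes, py + + and + fl b, are the double crossovers. Comparing them with the parentals, only the py allele has switched, so py is the middle locus and the order is b – py – fl.
Crossovers in the py–fl interval produce the single-crossover classes + fl + and py + b (91 + 77 = 168) plus the double crossovers (32).
RF(py–fl) = (168 + 32) / 1500 = 200/1500 = 0.1333 → 13.3 m.u.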